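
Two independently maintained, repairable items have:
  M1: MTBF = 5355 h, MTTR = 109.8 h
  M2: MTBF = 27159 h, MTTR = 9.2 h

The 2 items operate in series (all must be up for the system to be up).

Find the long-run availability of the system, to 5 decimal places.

A(M1) = MTBF/(MTBF+MTTR) = 5355/(5355+109.8) = 0.979908
A(M2) = MTBF/(MTBF+MTTR) = 27159/(27159+9.2) = 0.999661
Series availability: 0.979908 × 0.999661 = 0.97958

0.97958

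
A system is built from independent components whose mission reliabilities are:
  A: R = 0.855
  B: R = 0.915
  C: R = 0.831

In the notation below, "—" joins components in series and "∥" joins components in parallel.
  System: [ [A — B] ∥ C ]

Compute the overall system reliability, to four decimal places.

Series (A and B): 0.855000 × 0.915000 = 0.782325
Parallel ([0.782325] and C): 1 − (1 − 0.782325)(1 − 0.831000) = 0.9632

0.9632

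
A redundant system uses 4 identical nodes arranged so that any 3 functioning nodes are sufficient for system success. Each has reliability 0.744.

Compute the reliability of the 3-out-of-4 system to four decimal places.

0.7281

R = Σ_{i=3}^{4} C(4,i) p^i (1−p)^{4−i} with p = 0.744
C(4,3)·0.744^3·0.256^1 = 0.421715
C(4,4)·0.744^4·0.256^0 = 0.306402
Sum = 0.7281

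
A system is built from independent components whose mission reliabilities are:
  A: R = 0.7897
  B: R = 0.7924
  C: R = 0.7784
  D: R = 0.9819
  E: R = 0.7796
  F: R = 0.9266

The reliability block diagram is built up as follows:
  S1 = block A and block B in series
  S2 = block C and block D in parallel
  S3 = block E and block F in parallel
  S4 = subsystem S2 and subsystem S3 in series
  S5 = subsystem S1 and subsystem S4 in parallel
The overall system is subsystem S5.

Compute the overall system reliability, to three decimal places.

0.992

Series (A and B): 0.78970 × 0.79240 = 0.62576
Parallel (C and D): 1 − (1 − 0.77840)(1 − 0.98190) = 0.99599
Parallel (E and F): 1 − (1 − 0.77960)(1 − 0.92660) = 0.98382
Series ([0.99599] and [0.98382]): 0.99599 × 0.98382 = 0.97987
Parallel ([0.62576] and [0.97987]): 1 − (1 − 0.62576)(1 − 0.97987) = 0.992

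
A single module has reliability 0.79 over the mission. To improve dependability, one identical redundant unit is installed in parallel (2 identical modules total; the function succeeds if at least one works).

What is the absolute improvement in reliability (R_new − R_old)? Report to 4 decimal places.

R_before = 0.79
R_after = 1 − (1 − 0.79)^2 = 0.9559
ΔR = 0.9559 − 0.79 = 0.1659

0.1659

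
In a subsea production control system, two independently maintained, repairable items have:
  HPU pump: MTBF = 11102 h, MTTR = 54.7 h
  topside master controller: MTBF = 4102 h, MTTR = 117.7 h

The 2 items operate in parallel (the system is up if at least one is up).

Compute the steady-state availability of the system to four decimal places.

A(HPU pump) = MTBF/(MTBF+MTTR) = 11102/(11102+54.7) = 0.995097
A(topside master controller) = MTBF/(MTBF+MTTR) = 4102/(4102+117.7) = 0.972107
Parallel availability: 1 − (1 − 0.995097)(1 − 0.972107) = 0.9999

0.9999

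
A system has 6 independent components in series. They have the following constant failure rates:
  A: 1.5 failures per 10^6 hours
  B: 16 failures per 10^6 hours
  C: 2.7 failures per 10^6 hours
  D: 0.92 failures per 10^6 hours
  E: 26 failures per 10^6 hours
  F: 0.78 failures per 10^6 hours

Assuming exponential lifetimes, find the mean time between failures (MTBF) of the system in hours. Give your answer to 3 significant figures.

20900

Series of exponential components: λ_sys = Σ λ_i
λ_sys = 0.0000015 + 0.000016 + 0.0000027 + 0.00000092 + 0.000026 + 0.00000078 = 4.7900e-05 /h
MTBF = 1 / λ_sys = 20900 h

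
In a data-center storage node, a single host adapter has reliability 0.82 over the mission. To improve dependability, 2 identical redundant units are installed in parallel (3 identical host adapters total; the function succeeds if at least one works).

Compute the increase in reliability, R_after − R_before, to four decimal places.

R_before = 0.82
R_after = 1 − (1 − 0.82)^3 = 0.9942
ΔR = 0.9942 − 0.82 = 0.1742

0.1742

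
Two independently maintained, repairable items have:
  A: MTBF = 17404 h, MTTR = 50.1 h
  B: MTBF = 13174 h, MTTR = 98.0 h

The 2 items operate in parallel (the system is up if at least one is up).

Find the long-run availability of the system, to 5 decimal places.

0.99998

A(A) = MTBF/(MTBF+MTTR) = 17404/(17404+50.1) = 0.997130
A(B) = MTBF/(MTBF+MTTR) = 13174/(13174+98.0) = 0.992616
Parallel availability: 1 − (1 − 0.997130)(1 − 0.992616) = 0.99998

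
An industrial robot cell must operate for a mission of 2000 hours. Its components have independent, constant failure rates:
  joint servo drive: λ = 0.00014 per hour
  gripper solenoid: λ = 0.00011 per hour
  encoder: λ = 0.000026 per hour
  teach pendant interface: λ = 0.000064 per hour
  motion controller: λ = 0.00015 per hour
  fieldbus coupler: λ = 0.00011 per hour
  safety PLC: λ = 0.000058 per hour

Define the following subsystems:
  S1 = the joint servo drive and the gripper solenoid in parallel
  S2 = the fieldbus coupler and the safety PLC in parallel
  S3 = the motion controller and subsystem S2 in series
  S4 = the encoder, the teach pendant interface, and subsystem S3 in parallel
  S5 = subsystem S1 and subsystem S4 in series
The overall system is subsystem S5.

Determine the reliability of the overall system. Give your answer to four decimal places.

0.9502

R(joint servo drive) = exp(−0.00014 × 2000) = 0.755784
R(gripper solenoid) = exp(−0.00011 × 2000) = 0.802519
R(encoder) = exp(−0.000026 × 2000) = 0.949329
R(teach pendant interface) = exp(−0.000064 × 2000) = 0.879853
R(motion controller) = exp(−0.00015 × 2000) = 0.740818
R(fieldbus coupler) = exp(−0.00011 × 2000) = 0.802519
R(safety PLC) = exp(−0.000058 × 2000) = 0.890475
Parallel (joint servo drive and gripper solenoid): 1 − (1 − 0.755784)(1 − 0.802519) = 0.951772
Parallel (fieldbus coupler and safety PLC): 1 − (1 − 0.802519)(1 − 0.890475) = 0.978371
Series (motion controller and [0.978371]): 0.740818 × 0.978371 = 0.724795
Parallel (encoder, teach pendant interface, and [0.724795]): 1 − (1 − 0.949329)(1 − 0.879853)(1 − 0.724795) = 0.998325
Series ([0.951772] and [0.998325]): 0.951772 × 0.998325 = 0.9502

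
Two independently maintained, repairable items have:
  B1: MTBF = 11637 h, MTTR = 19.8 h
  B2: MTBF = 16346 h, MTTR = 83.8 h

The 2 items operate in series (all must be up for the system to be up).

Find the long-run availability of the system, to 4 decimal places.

A(B1) = MTBF/(MTBF+MTTR) = 11637/(11637+19.8) = 0.998301
A(B2) = MTBF/(MTBF+MTTR) = 16346/(16346+83.8) = 0.994900
Series availability: 0.998301 × 0.994900 = 0.9932

0.9932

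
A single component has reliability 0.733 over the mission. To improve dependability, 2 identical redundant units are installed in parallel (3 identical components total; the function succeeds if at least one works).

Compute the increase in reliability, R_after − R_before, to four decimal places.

0.2480

R_before = 0.733
R_after = 1 − (1 − 0.733)^3 = 0.9810
ΔR = 0.9810 − 0.733 = 0.2480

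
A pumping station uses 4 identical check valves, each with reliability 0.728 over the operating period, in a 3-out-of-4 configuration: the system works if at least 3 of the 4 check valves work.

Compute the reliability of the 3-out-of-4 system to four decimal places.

R = Σ_{i=3}^{4} C(4,i) p^i (1−p)^{4−i} with p = 0.728
C(4,3)·0.728^3·0.272^1 = 0.419781
C(4,4)·0.728^4·0.272^0 = 0.280883
Sum = 0.7007

0.7007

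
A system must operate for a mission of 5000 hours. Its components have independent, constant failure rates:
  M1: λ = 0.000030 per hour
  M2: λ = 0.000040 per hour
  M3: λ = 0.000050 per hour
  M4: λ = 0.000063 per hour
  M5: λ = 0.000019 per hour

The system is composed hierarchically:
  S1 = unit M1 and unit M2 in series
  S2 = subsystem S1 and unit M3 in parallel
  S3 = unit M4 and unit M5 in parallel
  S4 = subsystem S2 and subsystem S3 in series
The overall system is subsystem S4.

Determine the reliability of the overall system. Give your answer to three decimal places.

R(M1) = exp(−0.000030 × 5000) = 0.86071
R(M2) = exp(−0.000040 × 5000) = 0.81873
R(M3) = exp(−0.000050 × 5000) = 0.77880
R(M4) = exp(−0.000063 × 5000) = 0.72979
R(M5) = exp(−0.000019 × 5000) = 0.90937
Series (M1 and M2): 0.86071 × 0.81873 = 0.70469
Parallel ([0.70469] and M3): 1 − (1 − 0.70469)(1 − 0.77880) = 0.93468
Parallel (M4 and M5): 1 − (1 − 0.72979)(1 − 0.90937) = 0.97551
Series ([0.93468] and [0.97551]): 0.93468 × 0.97551 = 0.912

0.912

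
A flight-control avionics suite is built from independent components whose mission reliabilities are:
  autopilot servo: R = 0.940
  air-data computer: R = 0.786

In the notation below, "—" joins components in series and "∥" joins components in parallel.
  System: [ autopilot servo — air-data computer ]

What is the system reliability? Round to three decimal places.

Series (autopilot servo and air-data computer): 0.94000 × 0.78600 = 0.739

0.739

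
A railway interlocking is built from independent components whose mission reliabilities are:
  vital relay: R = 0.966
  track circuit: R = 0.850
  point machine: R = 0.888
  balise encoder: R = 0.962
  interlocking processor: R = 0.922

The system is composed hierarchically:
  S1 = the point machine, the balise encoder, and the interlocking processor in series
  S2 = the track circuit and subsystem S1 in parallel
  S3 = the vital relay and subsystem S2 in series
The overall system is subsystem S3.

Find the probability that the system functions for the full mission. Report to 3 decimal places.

Series (point machine, balise encoder, and interlocking processor): 0.88800 × 0.96200 × 0.92200 = 0.78762
Parallel (track circuit and [0.78762]): 1 − (1 − 0.85000)(1 − 0.78762) = 0.96814
Series (vital relay and [0.96814]): 0.96600 × 0.96814 = 0.935

0.935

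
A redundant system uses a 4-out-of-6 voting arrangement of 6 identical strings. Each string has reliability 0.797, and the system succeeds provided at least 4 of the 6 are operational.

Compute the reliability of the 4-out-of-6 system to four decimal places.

0.8974

R = Σ_{i=4}^{6} C(6,i) p^i (1−p)^{6−i} with p = 0.797
C(6,4)·0.797^4·0.203^2 = 0.249412
C(6,5)·0.797^5·0.203^1 = 0.391687
C(6,6)·0.797^6·0.203^0 = 0.256301
Sum = 0.8974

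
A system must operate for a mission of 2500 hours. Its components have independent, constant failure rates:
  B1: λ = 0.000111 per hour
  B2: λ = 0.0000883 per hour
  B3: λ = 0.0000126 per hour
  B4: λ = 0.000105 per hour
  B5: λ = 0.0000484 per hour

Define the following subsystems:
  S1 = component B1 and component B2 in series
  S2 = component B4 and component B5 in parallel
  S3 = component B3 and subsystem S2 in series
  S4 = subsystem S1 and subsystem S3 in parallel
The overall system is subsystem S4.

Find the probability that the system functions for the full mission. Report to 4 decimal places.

R(B1) = exp(−0.000111 × 2500) = 0.757676
R(B2) = exp(−0.0000883 × 2500) = 0.801917
R(B3) = exp(−0.0000126 × 2500) = 0.968991
R(B4) = exp(−0.000105 × 2500) = 0.769126
R(B5) = exp(−0.0000484 × 2500) = 0.886034
Series (B1 and B2): 0.757676 × 0.801917 = 0.607593
Parallel (B4 and B5): 1 − (1 − 0.769126)(1 − 0.886034) = 0.973688
Series (B3 and [0.973688]): 0.968991 × 0.973688 = 0.943495
Parallel ([0.607593] and [0.943495]): 1 − (1 − 0.607593)(1 − 0.943495) = 0.9778

0.9778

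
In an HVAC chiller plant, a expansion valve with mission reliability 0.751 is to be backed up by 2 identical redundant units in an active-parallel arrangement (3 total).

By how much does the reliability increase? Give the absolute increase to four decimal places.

0.2336

R_before = 0.751
R_after = 1 − (1 − 0.751)^3 = 0.9846
ΔR = 0.9846 − 0.751 = 0.2336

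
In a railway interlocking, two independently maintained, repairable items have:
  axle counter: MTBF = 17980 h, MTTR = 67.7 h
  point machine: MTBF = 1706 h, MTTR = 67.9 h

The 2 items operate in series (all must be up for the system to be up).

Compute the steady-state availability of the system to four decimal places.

A(axle counter) = MTBF/(MTBF+MTTR) = 17980/(17980+67.7) = 0.996249
A(point machine) = MTBF/(MTBF+MTTR) = 1706/(1706+67.9) = 0.961723
Series availability: 0.996249 × 0.961723 = 0.9581

0.9581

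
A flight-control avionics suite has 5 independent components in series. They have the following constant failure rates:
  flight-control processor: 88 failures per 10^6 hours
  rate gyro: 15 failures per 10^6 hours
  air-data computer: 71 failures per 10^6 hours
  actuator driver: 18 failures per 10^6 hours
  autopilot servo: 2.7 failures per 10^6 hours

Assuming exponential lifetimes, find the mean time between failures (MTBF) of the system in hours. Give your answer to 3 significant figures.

5140

Series of exponential components: λ_sys = Σ λ_i
λ_sys = 0.000088 + 0.000015 + 0.000071 + 0.000018 + 0.0000027 = 1.9470e-04 /h
MTBF = 1 / λ_sys = 5140 h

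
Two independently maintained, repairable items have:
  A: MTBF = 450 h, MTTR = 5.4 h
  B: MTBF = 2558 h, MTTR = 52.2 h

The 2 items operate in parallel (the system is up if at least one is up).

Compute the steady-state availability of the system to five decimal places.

0.99976

A(A) = MTBF/(MTBF+MTTR) = 450/(450+5.4) = 0.988142
A(B) = MTBF/(MTBF+MTTR) = 2558/(2558+52.2) = 0.980002
Parallel availability: 1 − (1 − 0.988142)(1 − 0.980002) = 0.99976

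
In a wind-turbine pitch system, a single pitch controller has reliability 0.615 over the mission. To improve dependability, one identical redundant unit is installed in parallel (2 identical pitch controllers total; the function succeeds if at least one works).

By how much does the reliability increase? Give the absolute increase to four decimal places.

0.2368

R_before = 0.615
R_after = 1 − (1 − 0.615)^2 = 0.8518
ΔR = 0.8518 − 0.615 = 0.2368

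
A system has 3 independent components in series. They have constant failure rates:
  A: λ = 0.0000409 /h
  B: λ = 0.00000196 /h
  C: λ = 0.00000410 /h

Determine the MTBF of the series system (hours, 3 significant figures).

Series of exponential components: λ_sys = Σ λ_i
λ_sys = 0.0000409 + 0.00000196 + 0.00000410 = 4.6960e-05 /h
MTBF = 1 / λ_sys = 21300 h

21300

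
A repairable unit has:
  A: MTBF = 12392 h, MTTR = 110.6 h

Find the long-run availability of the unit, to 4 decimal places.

A(A) = MTBF/(MTBF+MTTR) = 12392/(12392+110.6) = 0.9912

0.9912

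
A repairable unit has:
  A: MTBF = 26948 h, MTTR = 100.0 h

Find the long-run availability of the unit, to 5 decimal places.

A(A) = MTBF/(MTBF+MTTR) = 26948/(26948+100.0) = 0.99630

0.99630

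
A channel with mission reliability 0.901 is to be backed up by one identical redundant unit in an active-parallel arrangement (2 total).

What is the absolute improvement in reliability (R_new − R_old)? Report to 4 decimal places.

0.0892

R_before = 0.901
R_after = 1 − (1 − 0.901)^2 = 0.9902
ΔR = 0.9902 − 0.901 = 0.0892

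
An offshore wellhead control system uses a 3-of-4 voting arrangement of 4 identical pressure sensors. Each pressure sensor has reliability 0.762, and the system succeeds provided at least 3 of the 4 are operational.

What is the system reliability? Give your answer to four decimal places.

R = Σ_{i=3}^{4} C(4,i) p^i (1−p)^{4−i} with p = 0.762
C(4,3)·0.762^3·0.238^1 = 0.421213
C(4,4)·0.762^4·0.238^0 = 0.337147
Sum = 0.7584

0.7584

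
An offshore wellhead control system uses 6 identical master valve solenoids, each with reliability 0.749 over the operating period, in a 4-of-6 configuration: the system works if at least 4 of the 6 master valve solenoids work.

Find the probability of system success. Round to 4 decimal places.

0.8290

R = Σ_{i=4}^{6} C(6,i) p^i (1−p)^{6−i} with p = 0.749
C(6,4)·0.749^4·0.251^2 = 0.297417
C(6,5)·0.749^5·0.251^1 = 0.355005
C(6,6)·0.749^6·0.251^0 = 0.176559
Sum = 0.8290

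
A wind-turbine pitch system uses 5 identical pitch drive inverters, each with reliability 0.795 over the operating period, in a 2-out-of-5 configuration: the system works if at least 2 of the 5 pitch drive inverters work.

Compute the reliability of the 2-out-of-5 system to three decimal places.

R = Σ_{i=2}^{5} C(5,i) p^i (1−p)^{5−i} with p = 0.795
C(5,2)·0.795^2·0.205^3 = 0.05445
C(5,3)·0.795^3·0.205^2 = 0.21116
C(5,4)·0.795^4·0.205^1 = 0.40944
C(5,5)·0.795^5·0.205^0 = 0.31757
Sum = 0.993

0.993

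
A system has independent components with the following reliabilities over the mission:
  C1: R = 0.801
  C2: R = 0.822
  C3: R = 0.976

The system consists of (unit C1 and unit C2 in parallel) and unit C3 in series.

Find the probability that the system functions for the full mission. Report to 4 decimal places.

Parallel (C1 and C2): 1 − (1 − 0.801000)(1 − 0.822000) = 0.964578
Series ([0.964578] and C3): 0.964578 × 0.976000 = 0.9414

0.9414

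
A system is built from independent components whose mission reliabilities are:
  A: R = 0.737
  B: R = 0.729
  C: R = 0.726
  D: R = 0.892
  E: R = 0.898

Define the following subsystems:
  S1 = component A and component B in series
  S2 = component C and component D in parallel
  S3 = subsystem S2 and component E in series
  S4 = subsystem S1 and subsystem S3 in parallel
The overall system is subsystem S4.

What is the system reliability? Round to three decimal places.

0.941

Series (A and B): 0.73700 × 0.72900 = 0.53727
Parallel (C and D): 1 − (1 − 0.72600)(1 − 0.89200) = 0.97041
Series ([0.97041] and E): 0.97041 × 0.89800 = 0.87143
Parallel ([0.53727] and [0.87143]): 1 − (1 − 0.53727)(1 − 0.87143) = 0.941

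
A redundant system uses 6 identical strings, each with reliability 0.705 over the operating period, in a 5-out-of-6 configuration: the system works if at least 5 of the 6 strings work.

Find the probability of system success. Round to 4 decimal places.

R = Σ_{i=5}^{6} C(6,i) p^i (1−p)^{6−i} with p = 0.705
C(6,5)·0.705^5·0.295^1 = 0.308261
C(6,6)·0.705^6·0.295^0 = 0.122782
Sum = 0.4310

0.4310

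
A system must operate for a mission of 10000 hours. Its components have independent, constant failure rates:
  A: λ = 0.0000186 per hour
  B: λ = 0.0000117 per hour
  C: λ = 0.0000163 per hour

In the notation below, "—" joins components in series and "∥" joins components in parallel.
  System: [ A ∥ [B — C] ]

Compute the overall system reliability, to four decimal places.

R(A) = exp(−0.0000186 × 10000) = 0.830274
R(B) = exp(−0.0000117 × 10000) = 0.889585
R(C) = exp(−0.0000163 × 10000) = 0.849591
Series (B and C): 0.889585 × 0.849591 = 0.755783
Parallel (A and [0.755783]): 1 − (1 − 0.830274)(1 − 0.755783) = 0.9586

0.9586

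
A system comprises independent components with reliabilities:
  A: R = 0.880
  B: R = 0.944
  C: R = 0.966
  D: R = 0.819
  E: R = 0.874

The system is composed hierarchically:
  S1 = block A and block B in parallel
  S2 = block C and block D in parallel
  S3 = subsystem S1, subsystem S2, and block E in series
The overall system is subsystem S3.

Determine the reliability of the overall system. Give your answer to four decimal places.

Parallel (A and B): 1 − (1 − 0.880000)(1 − 0.944000) = 0.993280
Parallel (C and D): 1 − (1 − 0.966000)(1 − 0.819000) = 0.993846
Series ([0.993280], [0.993846], and E): 0.993280 × 0.993846 × 0.874000 = 0.8628

0.8628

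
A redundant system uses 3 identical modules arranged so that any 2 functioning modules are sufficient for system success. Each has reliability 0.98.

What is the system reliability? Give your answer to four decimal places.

0.9988

R = Σ_{i=2}^{3} C(3,i) p^i (1−p)^{3−i} with p = 0.98
C(3,2)·0.98^2·0.02^1 = 0.057624
C(3,3)·0.98^3·0.02^0 = 0.941192
Sum = 0.9988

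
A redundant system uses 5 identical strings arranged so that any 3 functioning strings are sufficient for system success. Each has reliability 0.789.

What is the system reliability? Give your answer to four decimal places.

R = Σ_{i=3}^{5} C(5,i) p^i (1−p)^{5−i} with p = 0.789
C(5,3)·0.789^3·0.211^2 = 0.218673
C(5,4)·0.789^4·0.211^1 = 0.408847
C(5,5)·0.789^5·0.211^0 = 0.305763
Sum = 0.9333

0.9333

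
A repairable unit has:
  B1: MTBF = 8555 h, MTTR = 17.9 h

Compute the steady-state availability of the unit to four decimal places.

A(B1) = MTBF/(MTBF+MTTR) = 8555/(8555+17.9) = 0.9979

0.9979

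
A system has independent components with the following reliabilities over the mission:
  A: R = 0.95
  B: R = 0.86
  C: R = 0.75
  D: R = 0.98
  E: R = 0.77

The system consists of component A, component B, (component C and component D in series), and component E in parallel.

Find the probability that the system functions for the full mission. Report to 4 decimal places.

Series (C and D): 0.750000 × 0.980000 = 0.735000
Parallel (A, B, [0.735000], and E): 1 − (1 − 0.950000)(1 − 0.860000)(1 − 0.735000)(1 − 0.770000) = 0.9996

0.9996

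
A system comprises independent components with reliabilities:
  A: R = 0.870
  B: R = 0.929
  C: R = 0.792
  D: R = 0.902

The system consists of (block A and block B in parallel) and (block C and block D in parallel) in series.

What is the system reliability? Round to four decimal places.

0.9706

Parallel (A and B): 1 − (1 − 0.870000)(1 − 0.929000) = 0.990770
Parallel (C and D): 1 − (1 − 0.792000)(1 − 0.902000) = 0.979616
Series ([0.990770] and [0.979616]): 0.990770 × 0.979616 = 0.9706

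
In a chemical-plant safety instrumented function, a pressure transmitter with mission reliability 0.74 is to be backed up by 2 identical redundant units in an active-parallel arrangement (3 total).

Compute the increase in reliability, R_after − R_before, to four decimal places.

R_before = 0.74
R_after = 1 − (1 − 0.74)^3 = 0.9824
ΔR = 0.9824 − 0.74 = 0.2424

0.2424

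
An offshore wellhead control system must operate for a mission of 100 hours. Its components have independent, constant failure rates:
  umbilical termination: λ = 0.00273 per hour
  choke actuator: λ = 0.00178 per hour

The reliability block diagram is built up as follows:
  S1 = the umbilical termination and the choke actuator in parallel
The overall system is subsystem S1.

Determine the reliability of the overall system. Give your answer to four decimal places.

R(umbilical termination) = exp(−0.00273 × 100) = 0.761093
R(choke actuator) = exp(−0.00178 × 100) = 0.836942
Parallel (umbilical termination and choke actuator): 1 − (1 − 0.761093)(1 − 0.836942) = 0.9610

0.9610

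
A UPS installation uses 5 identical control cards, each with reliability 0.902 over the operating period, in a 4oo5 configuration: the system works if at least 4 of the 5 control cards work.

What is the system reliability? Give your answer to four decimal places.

R = Σ_{i=4}^{5} C(5,i) p^i (1−p)^{5−i} with p = 0.902
C(5,4)·0.902^4·0.098^1 = 0.324356
C(5,5)·0.902^5·0.098^0 = 0.597080
Sum = 0.9214

0.9214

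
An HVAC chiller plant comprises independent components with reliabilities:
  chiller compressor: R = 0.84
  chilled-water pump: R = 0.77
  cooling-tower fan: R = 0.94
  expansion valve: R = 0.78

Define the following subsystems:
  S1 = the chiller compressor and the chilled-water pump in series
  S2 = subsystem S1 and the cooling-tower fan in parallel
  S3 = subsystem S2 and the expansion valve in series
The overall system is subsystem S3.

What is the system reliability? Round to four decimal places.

0.7635

Series (chiller compressor and chilled-water pump): 0.840000 × 0.770000 = 0.646800
Parallel ([0.646800] and cooling-tower fan): 1 − (1 − 0.646800)(1 − 0.940000) = 0.978808
Series ([0.978808] and expansion valve): 0.978808 × 0.780000 = 0.7635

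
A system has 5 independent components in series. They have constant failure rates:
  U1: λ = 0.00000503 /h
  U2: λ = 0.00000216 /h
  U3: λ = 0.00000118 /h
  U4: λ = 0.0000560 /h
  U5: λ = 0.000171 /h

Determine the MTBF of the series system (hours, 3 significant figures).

4250

Series of exponential components: λ_sys = Σ λ_i
λ_sys = 0.00000503 + 0.00000216 + 0.00000118 + 0.0000560 + 0.000171 = 2.3537e-04 /h
MTBF = 1 / λ_sys = 4250 h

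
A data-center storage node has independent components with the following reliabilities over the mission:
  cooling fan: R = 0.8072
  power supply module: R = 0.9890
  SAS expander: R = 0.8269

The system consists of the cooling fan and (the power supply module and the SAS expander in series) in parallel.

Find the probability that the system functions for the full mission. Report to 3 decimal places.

Series (power supply module and SAS expander): 0.98900 × 0.82690 = 0.81780
Parallel (cooling fan and [0.81780]): 1 − (1 − 0.80720)(1 − 0.81780) = 0.965

0.965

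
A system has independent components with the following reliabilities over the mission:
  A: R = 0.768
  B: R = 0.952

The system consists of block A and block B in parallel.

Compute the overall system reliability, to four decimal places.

0.9889

Parallel (A and B): 1 − (1 − 0.768000)(1 − 0.952000) = 0.9889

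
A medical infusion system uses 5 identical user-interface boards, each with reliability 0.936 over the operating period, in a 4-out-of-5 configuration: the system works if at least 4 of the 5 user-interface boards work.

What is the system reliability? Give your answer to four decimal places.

0.9640

R = Σ_{i=4}^{5} C(5,i) p^i (1−p)^{5−i} with p = 0.936
C(5,4)·0.936^4·0.064^1 = 0.245614
C(5,5)·0.936^5·0.064^0 = 0.718421
Sum = 0.9640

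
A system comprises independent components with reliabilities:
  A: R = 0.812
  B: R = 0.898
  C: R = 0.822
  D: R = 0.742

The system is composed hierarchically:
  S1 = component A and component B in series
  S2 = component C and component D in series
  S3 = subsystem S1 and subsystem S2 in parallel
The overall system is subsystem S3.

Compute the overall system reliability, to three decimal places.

0.894

Series (A and B): 0.81200 × 0.89800 = 0.72918
Series (C and D): 0.82200 × 0.74200 = 0.60992
Parallel ([0.72918] and [0.60992]): 1 − (1 − 0.72918)(1 − 0.60992) = 0.894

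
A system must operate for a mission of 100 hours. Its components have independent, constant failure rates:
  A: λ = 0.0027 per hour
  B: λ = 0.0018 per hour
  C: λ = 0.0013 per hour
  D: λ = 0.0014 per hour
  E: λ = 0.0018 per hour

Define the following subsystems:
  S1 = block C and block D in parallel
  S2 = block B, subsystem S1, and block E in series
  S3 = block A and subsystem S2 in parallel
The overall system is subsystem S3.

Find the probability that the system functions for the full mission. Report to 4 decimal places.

0.9258

R(A) = exp(−0.0027 × 100) = 0.763379
R(B) = exp(−0.0018 × 100) = 0.835270
R(C) = exp(−0.0013 × 100) = 0.878095
R(D) = exp(−0.0014 × 100) = 0.869358
R(E) = exp(−0.0018 × 100) = 0.835270
Parallel (C and D): 1 − (1 − 0.878095)(1 − 0.869358) = 0.984074
Series (B, [0.984074], and E): 0.835270 × 0.984074 × 0.835270 = 0.686565
Parallel (A and [0.686565]): 1 − (1 − 0.763379)(1 − 0.686565) = 0.9258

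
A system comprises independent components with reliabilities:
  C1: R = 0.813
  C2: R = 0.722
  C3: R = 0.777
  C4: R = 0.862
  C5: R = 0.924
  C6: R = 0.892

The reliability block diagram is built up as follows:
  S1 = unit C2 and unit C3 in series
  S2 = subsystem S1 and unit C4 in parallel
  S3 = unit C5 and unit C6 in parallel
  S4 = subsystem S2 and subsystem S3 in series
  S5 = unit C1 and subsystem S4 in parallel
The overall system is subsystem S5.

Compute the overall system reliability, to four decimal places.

Series (C2 and C3): 0.722000 × 0.777000 = 0.560994
Parallel ([0.560994] and C4): 1 − (1 − 0.560994)(1 − 0.862000) = 0.939417
Parallel (C5 and C6): 1 − (1 − 0.924000)(1 − 0.892000) = 0.991792
Series ([0.939417] and [0.991792]): 0.939417 × 0.991792 = 0.931706
Parallel (C1 and [0.931706]): 1 − (1 − 0.813000)(1 − 0.931706) = 0.9872

0.9872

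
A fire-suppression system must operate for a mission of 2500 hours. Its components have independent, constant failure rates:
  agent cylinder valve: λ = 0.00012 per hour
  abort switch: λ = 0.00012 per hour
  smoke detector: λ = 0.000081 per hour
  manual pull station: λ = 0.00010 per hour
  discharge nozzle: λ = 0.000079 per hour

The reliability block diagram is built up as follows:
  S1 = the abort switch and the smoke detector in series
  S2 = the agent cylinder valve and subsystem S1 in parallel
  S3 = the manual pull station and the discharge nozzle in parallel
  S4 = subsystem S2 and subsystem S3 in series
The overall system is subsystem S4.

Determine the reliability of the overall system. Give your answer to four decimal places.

0.8620

R(agent cylinder valve) = exp(−0.00012 × 2500) = 0.740818
R(abort switch) = exp(−0.00012 × 2500) = 0.740818
R(smoke detector) = exp(−0.000081 × 2500) = 0.816686
R(manual pull station) = exp(−0.00010 × 2500) = 0.778801
R(discharge nozzle) = exp(−0.000079 × 2500) = 0.820780
Series (abort switch and smoke detector): 0.740818 × 0.816686 = 0.605016
Parallel (agent cylinder valve and [0.605016]): 1 − (1 − 0.740818)(1 − 0.605016) = 0.897627
Parallel (manual pull station and discharge nozzle): 1 − (1 − 0.778801)(1 − 0.820780) = 0.960357
Series ([0.897627] and [0.960357]): 0.897627 × 0.960357 = 0.8620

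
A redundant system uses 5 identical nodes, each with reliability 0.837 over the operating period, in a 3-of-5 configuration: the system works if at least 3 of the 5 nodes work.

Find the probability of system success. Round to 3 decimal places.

0.967

R = Σ_{i=3}^{5} C(5,i) p^i (1−p)^{5−i} with p = 0.837
C(5,3)·0.837^3·0.163^2 = 0.15579
C(5,4)·0.837^4·0.163^1 = 0.40000
C(5,5)·0.837^5·0.163^0 = 0.41080
Sum = 0.967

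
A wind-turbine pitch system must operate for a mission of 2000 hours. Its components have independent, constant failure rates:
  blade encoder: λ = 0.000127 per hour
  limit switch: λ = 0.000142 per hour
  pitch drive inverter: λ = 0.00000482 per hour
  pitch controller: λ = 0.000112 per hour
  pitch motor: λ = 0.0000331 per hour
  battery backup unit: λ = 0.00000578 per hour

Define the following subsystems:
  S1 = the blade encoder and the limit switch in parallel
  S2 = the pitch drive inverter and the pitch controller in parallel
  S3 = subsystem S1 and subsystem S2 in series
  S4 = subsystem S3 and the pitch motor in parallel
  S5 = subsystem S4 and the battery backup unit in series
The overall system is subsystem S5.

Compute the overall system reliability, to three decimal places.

0.985

R(blade encoder) = exp(−0.000127 × 2000) = 0.77569
R(limit switch) = exp(−0.000142 × 2000) = 0.75277
R(pitch drive inverter) = exp(−0.00000482 × 2000) = 0.99041
R(pitch controller) = exp(−0.000112 × 2000) = 0.79932
R(pitch motor) = exp(−0.0000331 × 2000) = 0.93594
R(battery backup unit) = exp(−0.00000578 × 2000) = 0.98851
Parallel (blade encoder and limit switch): 1 − (1 − 0.77569)(1 − 0.75277) = 0.94454
Parallel (pitch drive inverter and pitch controller): 1 − (1 − 0.99041)(1 − 0.79932) = 0.99808
Series ([0.94454] and [0.99808]): 0.94454 × 0.99808 = 0.94273
Parallel ([0.94273] and pitch motor): 1 − (1 − 0.94273)(1 − 0.93594) = 0.99633
Series ([0.99633] and battery backup unit): 0.99633 × 0.98851 = 0.985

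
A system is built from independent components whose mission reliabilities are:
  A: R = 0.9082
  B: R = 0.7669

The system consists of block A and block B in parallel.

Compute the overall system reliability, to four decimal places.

Parallel (A and B): 1 − (1 − 0.908200)(1 − 0.766900) = 0.9786

0.9786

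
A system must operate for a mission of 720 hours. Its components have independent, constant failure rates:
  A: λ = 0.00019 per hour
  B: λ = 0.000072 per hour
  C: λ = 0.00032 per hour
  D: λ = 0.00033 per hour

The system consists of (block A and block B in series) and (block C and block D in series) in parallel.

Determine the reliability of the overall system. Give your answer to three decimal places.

R(A) = exp(−0.00019 × 720) = 0.87214
R(B) = exp(−0.000072 × 720) = 0.94948
R(C) = exp(−0.00032 × 720) = 0.79422
R(D) = exp(−0.00033 × 720) = 0.78852
Series (A and B): 0.87214 × 0.94948 = 0.82808
Series (C and D): 0.79422 × 0.78852 = 0.62626
Parallel ([0.82808] and [0.62626]): 1 − (1 − 0.82808)(1 − 0.62626) = 0.936

0.936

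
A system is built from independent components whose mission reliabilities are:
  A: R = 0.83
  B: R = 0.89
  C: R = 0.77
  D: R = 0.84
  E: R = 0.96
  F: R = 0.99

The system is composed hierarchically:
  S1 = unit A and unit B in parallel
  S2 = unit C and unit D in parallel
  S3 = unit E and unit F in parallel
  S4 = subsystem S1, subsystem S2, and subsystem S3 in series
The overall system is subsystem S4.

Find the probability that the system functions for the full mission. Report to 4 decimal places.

0.9448

Parallel (A and B): 1 − (1 − 0.830000)(1 − 0.890000) = 0.981300
Parallel (C and D): 1 − (1 − 0.770000)(1 − 0.840000) = 0.963200
Parallel (E and F): 1 − (1 − 0.960000)(1 − 0.990000) = 0.999600
Series ([0.981300], [0.963200], and [0.999600]): 0.981300 × 0.963200 × 0.999600 = 0.9448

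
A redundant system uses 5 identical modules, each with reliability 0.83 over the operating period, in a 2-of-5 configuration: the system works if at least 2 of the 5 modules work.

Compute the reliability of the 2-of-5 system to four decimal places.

R = Σ_{i=2}^{5} C(5,i) p^i (1−p)^{5−i} with p = 0.83
C(5,2)·0.83^2·0.17^3 = 0.033846
C(5,3)·0.83^3·0.17^2 = 0.165246
C(5,4)·0.83^4·0.17^1 = 0.403396
C(5,5)·0.83^5·0.17^0 = 0.393904
Sum = 0.9964

0.9964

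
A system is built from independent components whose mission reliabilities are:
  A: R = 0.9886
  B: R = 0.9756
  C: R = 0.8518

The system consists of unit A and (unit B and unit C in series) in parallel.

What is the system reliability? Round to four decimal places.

0.9981

Series (B and C): 0.975600 × 0.851800 = 0.831016
Parallel (A and [0.831016]): 1 − (1 − 0.988600)(1 − 0.831016) = 0.9981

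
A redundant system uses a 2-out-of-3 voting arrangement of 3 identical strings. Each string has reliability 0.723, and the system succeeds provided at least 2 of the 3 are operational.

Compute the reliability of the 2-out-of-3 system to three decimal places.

R = Σ_{i=2}^{3} C(3,i) p^i (1−p)^{3−i} with p = 0.723
C(3,2)·0.723^2·0.277^1 = 0.43439
C(3,3)·0.723^3·0.277^0 = 0.37793
Sum = 0.812

0.812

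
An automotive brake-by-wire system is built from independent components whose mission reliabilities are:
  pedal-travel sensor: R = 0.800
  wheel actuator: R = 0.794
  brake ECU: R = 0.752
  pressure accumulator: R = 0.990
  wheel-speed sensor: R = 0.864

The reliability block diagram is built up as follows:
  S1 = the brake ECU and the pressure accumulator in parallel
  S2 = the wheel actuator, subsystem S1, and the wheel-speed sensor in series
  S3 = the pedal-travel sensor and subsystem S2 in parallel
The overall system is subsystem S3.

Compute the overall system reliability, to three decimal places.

0.937

Parallel (brake ECU and pressure accumulator): 1 − (1 − 0.75200)(1 − 0.99000) = 0.99752
Series (wheel actuator, [0.99752], and wheel-speed sensor): 0.79400 × 0.99752 × 0.86400 = 0.68431
Parallel (pedal-travel sensor and [0.68431]): 1 − (1 − 0.80000)(1 − 0.68431) = 0.937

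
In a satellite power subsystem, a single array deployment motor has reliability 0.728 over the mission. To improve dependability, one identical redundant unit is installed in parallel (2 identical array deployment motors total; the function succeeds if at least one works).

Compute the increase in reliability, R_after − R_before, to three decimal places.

0.198

R_before = 0.728
R_after = 1 − (1 − 0.728)^2 = 0.926
ΔR = 0.926 − 0.728 = 0.198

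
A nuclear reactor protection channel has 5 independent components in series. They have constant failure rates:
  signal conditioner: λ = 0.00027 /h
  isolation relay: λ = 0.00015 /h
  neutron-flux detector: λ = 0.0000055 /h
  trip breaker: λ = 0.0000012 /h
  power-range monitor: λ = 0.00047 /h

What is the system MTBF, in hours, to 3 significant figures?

1120

Series of exponential components: λ_sys = Σ λ_i
λ_sys = 0.00027 + 0.00015 + 0.0000055 + 0.0000012 + 0.00047 = 8.9670e-04 /h
MTBF = 1 / λ_sys = 1120 h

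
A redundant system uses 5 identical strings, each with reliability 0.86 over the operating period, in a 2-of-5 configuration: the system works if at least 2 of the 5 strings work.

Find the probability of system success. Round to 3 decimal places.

0.998

R = Σ_{i=2}^{5} C(5,i) p^i (1−p)^{5−i} with p = 0.86
C(5,2)·0.86^2·0.14^3 = 0.02029
C(5,3)·0.86^3·0.14^2 = 0.12467
C(5,4)·0.86^4·0.14^1 = 0.38291
C(5,5)·0.86^5·0.14^0 = 0.47043
Sum = 0.998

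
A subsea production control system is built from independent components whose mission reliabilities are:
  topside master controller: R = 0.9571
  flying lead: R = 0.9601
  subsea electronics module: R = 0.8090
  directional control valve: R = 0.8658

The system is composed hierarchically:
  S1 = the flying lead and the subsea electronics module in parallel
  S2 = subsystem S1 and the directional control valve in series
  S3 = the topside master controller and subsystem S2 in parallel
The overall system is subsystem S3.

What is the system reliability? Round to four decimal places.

Parallel (flying lead and subsea electronics module): 1 − (1 − 0.960100)(1 − 0.809000) = 0.992379
Series ([0.992379] and directional control valve): 0.992379 × 0.865800 = 0.859202
Parallel (topside master controller and [0.859202]): 1 − (1 − 0.957100)(1 − 0.859202) = 0.9940

0.9940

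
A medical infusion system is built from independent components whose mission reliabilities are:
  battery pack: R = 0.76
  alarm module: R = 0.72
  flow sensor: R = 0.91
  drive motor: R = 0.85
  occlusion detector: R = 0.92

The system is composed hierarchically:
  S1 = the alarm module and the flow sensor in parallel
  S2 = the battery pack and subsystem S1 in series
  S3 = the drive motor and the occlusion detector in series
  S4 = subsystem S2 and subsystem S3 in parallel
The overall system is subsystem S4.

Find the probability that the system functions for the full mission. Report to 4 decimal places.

Parallel (alarm module and flow sensor): 1 − (1 − 0.720000)(1 − 0.910000) = 0.974800
Series (battery pack and [0.974800]): 0.760000 × 0.974800 = 0.740848
Series (drive motor and occlusion detector): 0.850000 × 0.920000 = 0.782000
Parallel ([0.740848] and [0.782000]): 1 − (1 − 0.740848)(1 − 0.782000) = 0.9435

0.9435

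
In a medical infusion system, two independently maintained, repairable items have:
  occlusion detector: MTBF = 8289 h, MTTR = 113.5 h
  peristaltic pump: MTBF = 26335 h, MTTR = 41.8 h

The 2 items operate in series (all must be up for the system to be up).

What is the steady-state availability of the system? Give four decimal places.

A(occlusion detector) = MTBF/(MTBF+MTTR) = 8289/(8289+113.5) = 0.986492
A(peristaltic pump) = MTBF/(MTBF+MTTR) = 26335/(26335+41.8) = 0.998415
Series availability: 0.986492 × 0.998415 = 0.9849

0.9849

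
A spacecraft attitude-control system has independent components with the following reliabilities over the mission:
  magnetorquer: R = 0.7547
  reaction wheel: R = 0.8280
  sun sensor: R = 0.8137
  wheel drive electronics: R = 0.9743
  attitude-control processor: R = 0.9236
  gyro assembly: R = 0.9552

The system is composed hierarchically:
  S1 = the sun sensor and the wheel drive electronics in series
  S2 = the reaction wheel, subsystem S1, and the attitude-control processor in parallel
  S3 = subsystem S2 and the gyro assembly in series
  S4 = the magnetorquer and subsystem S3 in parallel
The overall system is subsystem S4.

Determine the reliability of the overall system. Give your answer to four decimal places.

0.9884

Series (sun sensor and wheel drive electronics): 0.813700 × 0.974300 = 0.792788
Parallel (reaction wheel, [0.792788], and attitude-control processor): 1 − (1 − 0.828000)(1 − 0.792788)(1 − 0.923600) = 0.997277
Series ([0.997277] and gyro assembly): 0.997277 × 0.955200 = 0.952599
Parallel (magnetorquer and [0.952599]): 1 − (1 − 0.754700)(1 − 0.952599) = 0.9884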